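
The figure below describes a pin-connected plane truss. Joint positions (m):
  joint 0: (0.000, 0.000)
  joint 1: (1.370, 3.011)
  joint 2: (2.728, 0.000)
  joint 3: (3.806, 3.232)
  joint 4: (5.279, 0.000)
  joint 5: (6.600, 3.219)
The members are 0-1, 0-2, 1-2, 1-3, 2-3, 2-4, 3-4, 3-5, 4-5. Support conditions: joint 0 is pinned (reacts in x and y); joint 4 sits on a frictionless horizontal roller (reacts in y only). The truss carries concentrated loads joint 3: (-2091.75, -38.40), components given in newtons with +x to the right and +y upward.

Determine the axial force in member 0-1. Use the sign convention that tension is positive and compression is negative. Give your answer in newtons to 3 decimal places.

-1418.750

N=6 nodes, M=9 members, R=3 reactions → 2N=12, M+R=12
member 0 (0-1): L=3.3080, (cx,cy)=(0.4141,0.9102)
member 1 (0-2): L=2.7280, (cx,cy)=(1.0000,0.0000)
member 2 (1-2): L=3.3031, (cx,cy)=(0.4111,-0.9116)
member 3 (1-3): L=2.4460, (cx,cy)=(0.9959,0.0904)
member 4 (2-3): L=3.4070, (cx,cy)=(0.3164,0.9486)
member 5 (2-4): L=2.5510, (cx,cy)=(1.0000,0.0000)
member 6 (3-4): L=3.5518, (cx,cy)=(0.4147,-0.9100)
member 7 (3-5): L=2.7940, (cx,cy)=(1.0000,-0.0047)
member 8 (4-5): L=3.4795, (cx,cy)=(0.3797,0.9251)
solve A·x = −loads:
  F[0-1] = -1418.7498 N (compression)
  F[0-2] = -1504.1825 N (compression)
  F[1-2] = +1304.7628 N (tension)
  F[1-3] = -1128.6139 N (compression)
  F[2-3] = -1253.8047 N (compression)
  F[2-4] = -571.0436 N (compression)
  F[3-4] = +1376.9547 N (tension)
  F[3-5] = -0.0000 N (tension)
  F[4-5] = +0.0000 N (tension)
  Rx@0 = +2091.7500 N
  Ry@0 = +1291.3618 N
  Ry@4 = -1252.9618 N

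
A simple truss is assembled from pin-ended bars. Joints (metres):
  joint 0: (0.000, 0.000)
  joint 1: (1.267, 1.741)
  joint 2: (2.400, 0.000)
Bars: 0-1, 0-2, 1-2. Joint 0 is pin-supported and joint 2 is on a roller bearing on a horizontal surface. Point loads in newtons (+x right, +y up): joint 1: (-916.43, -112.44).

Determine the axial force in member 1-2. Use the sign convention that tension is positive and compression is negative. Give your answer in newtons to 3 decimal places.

N=3 nodes, M=3 members, R=3 reactions → 2N=6, M+R=6
member 0 (0-1): L=2.1532, (cx,cy)=(0.5884,0.8086)
member 1 (0-2): L=2.4000, (cx,cy)=(1.0000,0.0000)
member 2 (1-2): L=2.0772, (cx,cy)=(0.5454,-0.8381)
solve A·x = −loads:
  F[0-1] = -887.8485 N (compression)
  F[0-2] = -394.0020 N (compression)
  F[1-2] = +722.3494 N (tension)
  Rx@0 = +916.4300 N
  Ry@0 = +717.8746 N
  Ry@2 = -605.4346 N

722.349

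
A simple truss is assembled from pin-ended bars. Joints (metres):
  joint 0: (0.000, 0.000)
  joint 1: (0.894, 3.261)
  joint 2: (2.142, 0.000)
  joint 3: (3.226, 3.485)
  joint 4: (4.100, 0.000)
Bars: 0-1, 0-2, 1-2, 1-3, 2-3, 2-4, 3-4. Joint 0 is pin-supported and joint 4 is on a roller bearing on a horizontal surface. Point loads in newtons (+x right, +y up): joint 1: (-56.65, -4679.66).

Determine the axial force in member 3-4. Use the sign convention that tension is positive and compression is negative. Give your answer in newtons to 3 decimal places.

-1005.541

N=5 nodes, M=7 members, R=3 reactions → 2N=10, M+R=10
member 0 (0-1): L=3.3813, (cx,cy)=(0.2644,0.9644)
member 1 (0-2): L=2.1420, (cx,cy)=(1.0000,0.0000)
member 2 (1-2): L=3.4917, (cx,cy)=(0.3574,-0.9339)
member 3 (1-3): L=2.3427, (cx,cy)=(0.9954,0.0956)
member 4 (2-3): L=3.6497, (cx,cy)=(0.2970,0.9549)
member 5 (2-4): L=1.9580, (cx,cy)=(1.0000,0.0000)
member 6 (3-4): L=3.5929, (cx,cy)=(0.2433,-0.9700)
solve A·x = −loads:
  F[0-1] = -3841.0059 N (compression)
  F[0-2] = +958.8867 N (tension)
  F[1-2] = -1102.4171 N (compression)
  F[1-3] = -567.4561 N (compression)
  F[2-3] = +1078.2510 N (tension)
  F[2-4] = +244.6038 N (tension)
  F[3-4] = -1005.5410 N (compression)
  Rx@0 = +56.6500 N
  Ry@0 = +3704.3233 N
  Ry@4 = +975.3367 N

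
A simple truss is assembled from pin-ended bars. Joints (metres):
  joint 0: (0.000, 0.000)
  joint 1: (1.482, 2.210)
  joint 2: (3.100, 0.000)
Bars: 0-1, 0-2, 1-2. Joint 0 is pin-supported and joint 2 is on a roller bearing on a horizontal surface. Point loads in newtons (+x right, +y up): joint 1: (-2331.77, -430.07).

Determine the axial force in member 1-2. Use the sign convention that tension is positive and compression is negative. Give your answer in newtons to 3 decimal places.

1805.405

N=3 nodes, M=3 members, R=3 reactions → 2N=6, M+R=6
member 0 (0-1): L=2.6609, (cx,cy)=(0.5570,0.8305)
member 1 (0-2): L=3.1000, (cx,cy)=(1.0000,0.0000)
member 2 (1-2): L=2.7390, (cx,cy)=(0.5907,-0.8069)
solve A·x = −loads:
  F[0-1] = -2271.7582 N (compression)
  F[0-2] = -1066.5074 N (compression)
  F[1-2] = +1805.4047 N (tension)
  Rx@0 = +2331.7700 N
  Ry@0 = +1886.7951 N
  Ry@2 = -1456.7251 N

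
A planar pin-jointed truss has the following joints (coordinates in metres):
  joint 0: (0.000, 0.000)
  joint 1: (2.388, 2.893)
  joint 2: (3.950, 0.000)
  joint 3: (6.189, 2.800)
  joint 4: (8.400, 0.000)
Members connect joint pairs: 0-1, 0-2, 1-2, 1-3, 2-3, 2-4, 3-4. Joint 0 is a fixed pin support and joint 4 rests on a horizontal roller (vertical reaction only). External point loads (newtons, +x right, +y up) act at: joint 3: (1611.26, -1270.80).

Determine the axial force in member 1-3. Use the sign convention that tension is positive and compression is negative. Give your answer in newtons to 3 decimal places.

280.402

N=5 nodes, M=7 members, R=3 reactions → 2N=10, M+R=10
member 0 (0-1): L=3.7513, (cx,cy)=(0.6366,0.7712)
member 1 (0-2): L=3.9500, (cx,cy)=(1.0000,0.0000)
member 2 (1-2): L=3.2877, (cx,cy)=(0.4751,-0.8799)
member 3 (1-3): L=3.8021, (cx,cy)=(0.9997,-0.0245)
member 4 (2-3): L=3.5851, (cx,cy)=(0.6245,0.7810)
member 5 (2-4): L=4.4500, (cx,cy)=(1.0000,0.0000)
member 6 (3-4): L=3.5677, (cx,cy)=(0.6197,-0.7848)
solve A·x = −loads:
  F[0-1] = +262.6974 N (tension)
  F[0-2] = +1444.0307 N (tension)
  F[1-2] = -238.0323 N (compression)
  F[1-3] = +280.4016 N (tension)
  F[2-3] = +268.1834 N (tension)
  F[2-4] = +1163.4550 N (tension)
  F[3-4] = -1877.3698 N (compression)
  Rx@0 = -1611.2600 N
  Ry@0 = -202.5940 N
  Ry@4 = +1473.3940 N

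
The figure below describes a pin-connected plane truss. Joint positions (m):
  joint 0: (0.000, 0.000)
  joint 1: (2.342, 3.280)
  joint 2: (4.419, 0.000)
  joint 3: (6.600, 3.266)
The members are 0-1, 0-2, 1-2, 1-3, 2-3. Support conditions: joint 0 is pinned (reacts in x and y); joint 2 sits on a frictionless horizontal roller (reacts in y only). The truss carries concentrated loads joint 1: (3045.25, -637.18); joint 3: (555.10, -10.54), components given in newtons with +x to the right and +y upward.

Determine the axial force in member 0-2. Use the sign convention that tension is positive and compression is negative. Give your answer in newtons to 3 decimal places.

N=4 nodes, M=5 members, R=3 reactions → 2N=8, M+R=8
member 0 (0-1): L=4.0303, (cx,cy)=(0.5811,0.8138)
member 1 (0-2): L=4.4190, (cx,cy)=(1.0000,0.0000)
member 2 (1-2): L=3.8823, (cx,cy)=(0.5350,-0.8449)
member 3 (1-3): L=4.2580, (cx,cy)=(1.0000,-0.0033)
member 4 (2-3): L=3.9273, (cx,cy)=(0.5553,0.8316)
solve A·x = −loads:
  F[0-1] = +2919.9027 N (tension)
  F[0-2] = +1903.6022 N (tension)
  F[1-2] = -3569.0505 N (compression)
  F[1-3] = +560.9100 N (tension)
  F[2-3] = -10.4564 N (compression)
  Rx@0 = -3600.3500 N
  Ry@0 = -2376.3162 N
  Ry@2 = +3024.0362 N

1903.602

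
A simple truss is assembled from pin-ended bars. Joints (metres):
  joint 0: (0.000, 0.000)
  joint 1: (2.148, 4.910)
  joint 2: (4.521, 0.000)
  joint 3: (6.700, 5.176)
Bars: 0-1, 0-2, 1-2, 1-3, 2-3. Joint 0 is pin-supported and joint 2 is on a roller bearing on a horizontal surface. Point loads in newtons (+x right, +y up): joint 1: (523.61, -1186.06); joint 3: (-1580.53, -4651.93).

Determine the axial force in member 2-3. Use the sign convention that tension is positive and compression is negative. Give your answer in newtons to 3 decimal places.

N=4 nodes, M=5 members, R=3 reactions → 2N=8, M+R=8
member 0 (0-1): L=5.3593, (cx,cy)=(0.4008,0.9162)
member 1 (0-2): L=4.5210, (cx,cy)=(1.0000,0.0000)
member 2 (1-2): L=5.4534, (cx,cy)=(0.4351,-0.9004)
member 3 (1-3): L=4.5598, (cx,cy)=(0.9983,0.0583)
member 4 (2-3): L=5.6160, (cx,cy)=(0.3880,0.9217)
solve A·x = −loads:
  F[0-1] = +413.3613 N (tension)
  F[0-2] = -1222.5949 N (compression)
  F[1-2] = -1712.7919 N (compression)
  F[1-3] = +388.0367 N (tension)
  F[2-3] = -5071.9056 N (compression)
  Rx@0 = +1056.9200 N
  Ry@0 = -378.7076 N
  Ry@2 = +6216.6976 N

-5071.906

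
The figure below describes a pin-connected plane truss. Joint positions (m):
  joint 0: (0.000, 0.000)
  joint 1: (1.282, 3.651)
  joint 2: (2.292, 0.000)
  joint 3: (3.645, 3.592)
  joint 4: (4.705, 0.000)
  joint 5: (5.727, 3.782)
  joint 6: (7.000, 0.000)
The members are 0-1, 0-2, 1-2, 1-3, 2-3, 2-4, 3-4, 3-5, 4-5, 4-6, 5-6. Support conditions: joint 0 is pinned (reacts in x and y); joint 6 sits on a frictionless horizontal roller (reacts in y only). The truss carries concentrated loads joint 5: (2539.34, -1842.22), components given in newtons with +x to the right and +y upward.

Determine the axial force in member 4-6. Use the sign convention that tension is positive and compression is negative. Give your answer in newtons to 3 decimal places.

969.112

N=7 nodes, M=11 members, R=3 reactions → 2N=14, M+R=14
member 0 (0-1): L=3.8695, (cx,cy)=(0.3313,0.9435)
member 1 (0-2): L=2.2920, (cx,cy)=(1.0000,0.0000)
member 2 (1-2): L=3.7881, (cx,cy)=(0.2666,-0.9638)
member 3 (1-3): L=2.3637, (cx,cy)=(0.9997,-0.0250)
member 4 (2-3): L=3.8384, (cx,cy)=(0.3525,0.9358)
member 5 (2-4): L=2.4130, (cx,cy)=(1.0000,0.0000)
member 6 (3-4): L=3.7451, (cx,cy)=(0.2830,-0.9591)
member 7 (3-5): L=2.0907, (cx,cy)=(0.9959,0.0909)
member 8 (4-5): L=3.9177, (cx,cy)=(0.2609,0.9654)
member 9 (4-6): L=2.2950, (cx,cy)=(1.0000,0.0000)
member 10 (5-6): L=3.9905, (cx,cy)=(0.3190,-0.9478)
solve A·x = −loads:
  F[0-1] = +1099.0169 N (tension)
  F[0-2] = +2175.2294 N (tension)
  F[1-2] = -1092.8758 N (compression)
  F[1-3] = +655.7002 N (tension)
  F[2-3] = +1125.5597 N (tension)
  F[2-4] = +1487.0916 N (tension)
  F[3-4] = -955.3095 N (compression)
  F[3-5] = +1328.1292 N (tension)
  F[4-5] = +949.1110 N (tension)
  F[4-6] = +969.1119 N (tension)
  F[5-6] = -3037.8920 N (compression)
  Rx@0 = -2539.3400 N
  Ry@0 = -1036.9483 N
  Ry@6 = +2879.1683 N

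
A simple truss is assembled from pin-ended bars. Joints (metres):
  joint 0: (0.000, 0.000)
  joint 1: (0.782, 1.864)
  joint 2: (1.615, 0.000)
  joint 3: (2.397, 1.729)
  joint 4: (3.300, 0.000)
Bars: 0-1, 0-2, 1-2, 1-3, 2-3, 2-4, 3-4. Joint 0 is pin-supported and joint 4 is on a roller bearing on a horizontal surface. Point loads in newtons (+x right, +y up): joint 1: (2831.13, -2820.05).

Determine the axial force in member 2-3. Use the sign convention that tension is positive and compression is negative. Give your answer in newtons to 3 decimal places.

2293.214

N=5 nodes, M=7 members, R=3 reactions → 2N=10, M+R=10
member 0 (0-1): L=2.0214, (cx,cy)=(0.3869,0.9221)
member 1 (0-2): L=1.6150, (cx,cy)=(1.0000,0.0000)
member 2 (1-2): L=2.0417, (cx,cy)=(0.4080,-0.9130)
member 3 (1-3): L=1.6206, (cx,cy)=(0.9965,-0.0833)
member 4 (2-3): L=1.8976, (cx,cy)=(0.4121,0.9111)
member 5 (2-4): L=1.6850, (cx,cy)=(1.0000,0.0000)
member 6 (3-4): L=1.9506, (cx,cy)=(0.4629,-0.8864)
solve A·x = −loads:
  F[0-1] = -599.2861 N (compression)
  F[0-2] = +3062.9712 N (tension)
  F[1-2] = -2288.5909 N (compression)
  F[1-3] = -2136.6502 N (compression)
  F[2-3] = +2293.2141 N (tension)
  F[2-4] = +1184.2022 N (tension)
  F[3-4] = -2558.0373 N (compression)
  Rx@0 = -2831.1300 N
  Ry@0 = +552.6241 N
  Ry@4 = +2267.4259 N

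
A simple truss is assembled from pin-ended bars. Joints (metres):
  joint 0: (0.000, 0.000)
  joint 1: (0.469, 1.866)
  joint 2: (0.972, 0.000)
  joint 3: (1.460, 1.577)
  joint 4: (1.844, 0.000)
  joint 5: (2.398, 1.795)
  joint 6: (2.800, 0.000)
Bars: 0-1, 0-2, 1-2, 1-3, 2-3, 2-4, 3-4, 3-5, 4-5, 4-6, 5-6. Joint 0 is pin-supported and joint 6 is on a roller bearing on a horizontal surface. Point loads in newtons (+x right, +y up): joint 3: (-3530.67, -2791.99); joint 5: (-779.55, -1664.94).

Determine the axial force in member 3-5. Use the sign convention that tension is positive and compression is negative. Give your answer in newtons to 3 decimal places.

-525.609

N=7 nodes, M=11 members, R=3 reactions → 2N=14, M+R=14
member 0 (0-1): L=1.9240, (cx,cy)=(0.2438,0.9698)
member 1 (0-2): L=0.9720, (cx,cy)=(1.0000,0.0000)
member 2 (1-2): L=1.9326, (cx,cy)=(0.2603,-0.9655)
member 3 (1-3): L=1.0323, (cx,cy)=(0.9600,-0.2800)
member 4 (2-3): L=1.6508, (cx,cy)=(0.2956,0.9553)
member 5 (2-4): L=0.8720, (cx,cy)=(1.0000,0.0000)
member 6 (3-4): L=1.6231, (cx,cy)=(0.2366,-0.9716)
member 7 (3-5): L=0.9630, (cx,cy)=(0.9740,0.2264)
member 8 (4-5): L=1.8785, (cx,cy)=(0.2949,0.9555)
member 9 (4-6): L=0.9560, (cx,cy)=(1.0000,0.0000)
member 10 (5-6): L=1.8395, (cx,cy)=(0.2185,-0.9758)
solve A·x = −loads:
  F[0-1] = -4189.8584 N (compression)
  F[0-2] = -3288.9070 N (compression)
  F[1-2] = +4902.3676 N (tension)
  F[1-3] = -2392.9458 N (compression)
  F[2-3] = -4954.8626 N (compression)
  F[2-4] = -548.2199 N (compression)
  F[3-4] = +1186.1754 N (tension)
  F[3-5] = -525.6091 N (compression)
  F[4-5] = -1206.1428 N (compression)
  F[4-6] = +88.1163 N (tension)
  F[5-6] = -403.2009 N (compression)
  Rx@0 = +4310.2200 N
  Ry@0 = +4063.4755 N
  Ry@6 = +393.4545 N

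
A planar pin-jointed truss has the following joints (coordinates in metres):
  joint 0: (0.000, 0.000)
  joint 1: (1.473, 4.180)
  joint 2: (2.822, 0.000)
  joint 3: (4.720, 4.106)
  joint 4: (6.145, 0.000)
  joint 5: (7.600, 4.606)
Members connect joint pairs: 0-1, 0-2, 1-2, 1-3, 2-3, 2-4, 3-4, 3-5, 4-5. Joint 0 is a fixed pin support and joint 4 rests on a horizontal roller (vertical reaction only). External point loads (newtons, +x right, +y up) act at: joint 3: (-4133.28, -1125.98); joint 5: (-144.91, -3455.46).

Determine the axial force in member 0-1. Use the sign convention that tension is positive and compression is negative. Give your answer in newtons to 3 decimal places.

N=6 nodes, M=9 members, R=3 reactions → 2N=12, M+R=12
member 0 (0-1): L=4.4319, (cx,cy)=(0.3324,0.9432)
member 1 (0-2): L=2.8220, (cx,cy)=(1.0000,0.0000)
member 2 (1-2): L=4.3923, (cx,cy)=(0.3071,-0.9517)
member 3 (1-3): L=3.2478, (cx,cy)=(0.9997,-0.0228)
member 4 (2-3): L=4.5235, (cx,cy)=(0.4196,0.9077)
member 5 (2-4): L=3.3230, (cx,cy)=(1.0000,0.0000)
member 6 (3-4): L=4.3462, (cx,cy)=(0.3279,-0.9447)
member 7 (3-5): L=2.9231, (cx,cy)=(0.9853,0.1711)
member 8 (4-5): L=4.8303, (cx,cy)=(0.3012,0.9536)
solve A·x = −loads:
  F[0-1] = -2452.7833 N (compression)
  F[0-2] = -3462.9835 N (compression)
  F[1-2] = +2468.5151 N (tension)
  F[1-3] = -1573.7680 N (compression)
  F[2-3] = -2588.0487 N (compression)
  F[2-4] = -1618.9090 N (compression)
  F[3-4] = +1440.9016 N (tension)
  F[3-5] = +1016.5539 N (tension)
  F[4-5] = -3806.1212 N (compression)
  Rx@0 = +4278.1900 N
  Ry@0 = +2313.3491 N
  Ry@4 = +2268.0909 N

-2452.783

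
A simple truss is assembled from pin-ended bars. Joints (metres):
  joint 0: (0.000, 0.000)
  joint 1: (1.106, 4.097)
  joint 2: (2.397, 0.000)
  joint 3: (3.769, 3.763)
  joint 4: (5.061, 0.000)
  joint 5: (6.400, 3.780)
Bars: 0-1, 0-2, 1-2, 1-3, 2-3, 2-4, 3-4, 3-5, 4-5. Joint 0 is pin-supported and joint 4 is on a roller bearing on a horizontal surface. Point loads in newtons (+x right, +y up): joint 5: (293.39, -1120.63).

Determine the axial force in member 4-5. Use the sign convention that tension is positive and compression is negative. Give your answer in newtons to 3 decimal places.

N=6 nodes, M=9 members, R=3 reactions → 2N=12, M+R=12
member 0 (0-1): L=4.2437, (cx,cy)=(0.2606,0.9654)
member 1 (0-2): L=2.3970, (cx,cy)=(1.0000,0.0000)
member 2 (1-2): L=4.2956, (cx,cy)=(0.3005,-0.9538)
member 3 (1-3): L=2.6839, (cx,cy)=(0.9922,-0.1244)
member 4 (2-3): L=4.0053, (cx,cy)=(0.3425,0.9395)
member 5 (2-4): L=2.6640, (cx,cy)=(1.0000,0.0000)
member 6 (3-4): L=3.9786, (cx,cy)=(0.3247,-0.9458)
member 7 (3-5): L=2.6311, (cx,cy)=(1.0000,0.0065)
member 8 (4-5): L=4.0102, (cx,cy)=(0.3339,0.9426)
solve A·x = −loads:
  F[0-1] = +534.0745 N (tension)
  F[0-2] = +154.1973 N (tension)
  F[1-2] = -581.9123 N (compression)
  F[1-3] = +316.5418 N (tension)
  F[2-3] = +590.7493 N (tension)
  F[2-4] = -223.0492 N (compression)
  F[3-4] = -540.4351 N (compression)
  F[3-5] = +691.9521 N (tension)
  F[4-5] = -1193.6047 N (compression)
  Rx@0 = -293.3900 N
  Ry@0 = -515.6170 N
  Ry@4 = +1636.2470 N

-1193.605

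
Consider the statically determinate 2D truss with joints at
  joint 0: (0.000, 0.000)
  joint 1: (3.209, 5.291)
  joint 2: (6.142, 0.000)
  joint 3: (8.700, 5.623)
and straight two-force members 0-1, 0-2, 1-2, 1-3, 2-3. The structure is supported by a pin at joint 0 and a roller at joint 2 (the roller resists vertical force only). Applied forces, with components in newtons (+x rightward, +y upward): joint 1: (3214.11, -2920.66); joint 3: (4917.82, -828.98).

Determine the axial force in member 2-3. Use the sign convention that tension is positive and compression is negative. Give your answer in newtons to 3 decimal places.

-1272.392

N=4 nodes, M=5 members, R=3 reactions → 2N=8, M+R=8
member 0 (0-1): L=6.1881, (cx,cy)=(0.5186,0.8550)
member 1 (0-2): L=6.1420, (cx,cy)=(1.0000,0.0000)
member 2 (1-2): L=6.0496, (cx,cy)=(0.4848,-0.8746)
member 3 (1-3): L=5.5010, (cx,cy)=(0.9982,0.0604)
member 4 (2-3): L=6.1775, (cx,cy)=(0.4141,0.9102)
solve A·x = −loads:
  F[0-1] = +7276.4501 N (tension)
  F[0-2] = +4358.5269 N (tension)
  F[1-2] = -10076.5556 N (compression)
  F[1-3] = +5454.6394 N (tension)
  F[2-3] = -1272.3916 N (compression)
  Rx@0 = -8131.9300 N
  Ry@0 = -6221.5879 N
  Ry@2 = +9971.2279 N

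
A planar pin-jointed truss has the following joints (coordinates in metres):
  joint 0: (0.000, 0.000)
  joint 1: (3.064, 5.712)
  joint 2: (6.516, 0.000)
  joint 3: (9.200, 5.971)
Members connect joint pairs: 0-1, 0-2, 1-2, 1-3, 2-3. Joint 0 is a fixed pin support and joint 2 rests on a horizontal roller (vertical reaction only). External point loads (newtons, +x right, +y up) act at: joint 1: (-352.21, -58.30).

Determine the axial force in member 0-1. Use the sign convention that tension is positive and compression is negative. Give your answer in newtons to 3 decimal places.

-385.416

N=4 nodes, M=5 members, R=3 reactions → 2N=8, M+R=8
member 0 (0-1): L=6.4819, (cx,cy)=(0.4727,0.8812)
member 1 (0-2): L=6.5160, (cx,cy)=(1.0000,0.0000)
member 2 (1-2): L=6.6741, (cx,cy)=(0.5172,-0.8558)
member 3 (1-3): L=6.1415, (cx,cy)=(0.9991,0.0422)
member 4 (2-3): L=6.5465, (cx,cy)=(0.4100,0.9121)
solve A·x = −loads:
  F[0-1] = -385.4156 N (compression)
  F[0-2] = -170.0237 N (compression)
  F[1-2] = +328.7227 N (tension)
  F[1-3] = +0.0000 N (tension)
  F[2-3] = -0.0000 N (compression)
  Rx@0 = +352.2100 N
  Ry@0 = +339.6371 N
  Ry@2 = -281.3371 N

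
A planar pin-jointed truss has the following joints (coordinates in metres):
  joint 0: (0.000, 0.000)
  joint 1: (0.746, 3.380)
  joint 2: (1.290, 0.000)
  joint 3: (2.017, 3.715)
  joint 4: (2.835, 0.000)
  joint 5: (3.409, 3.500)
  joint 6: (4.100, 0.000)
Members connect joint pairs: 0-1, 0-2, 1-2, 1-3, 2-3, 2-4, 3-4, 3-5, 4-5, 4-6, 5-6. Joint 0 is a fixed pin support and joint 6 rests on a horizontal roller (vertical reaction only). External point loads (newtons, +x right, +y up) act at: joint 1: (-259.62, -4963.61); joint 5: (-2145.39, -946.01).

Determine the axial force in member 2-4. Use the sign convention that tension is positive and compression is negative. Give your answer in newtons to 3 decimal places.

-678.098

N=7 nodes, M=11 members, R=3 reactions → 2N=14, M+R=14
member 0 (0-1): L=3.4613, (cx,cy)=(0.2155,0.9765)
member 1 (0-2): L=1.2900, (cx,cy)=(1.0000,0.0000)
member 2 (1-2): L=3.4235, (cx,cy)=(0.1589,-0.9873)
member 3 (1-3): L=1.3144, (cx,cy)=(0.9670,0.2549)
member 4 (2-3): L=3.7855, (cx,cy)=(0.1921,0.9814)
member 5 (2-4): L=1.5450, (cx,cy)=(1.0000,0.0000)
member 6 (3-4): L=3.8040, (cx,cy)=(0.2150,-0.9766)
member 7 (3-5): L=1.4085, (cx,cy)=(0.9883,-0.1526)
member 8 (4-5): L=3.5468, (cx,cy)=(0.1618,0.9868)
member 9 (4-6): L=1.2650, (cx,cy)=(1.0000,0.0000)
member 10 (5-6): L=3.5676, (cx,cy)=(0.1937,-0.9811)
solve A·x = −loads:
  F[0-1] = -6416.1589 N (compression)
  F[0-2] = -1022.1796 N (compression)
  F[1-2] = +977.2030 N (tension)
  F[1-3] = -1322.1526 N (compression)
  F[2-3] = -983.0871 N (compression)
  F[2-4] = -678.0981 N (compression)
  F[3-4] = +1620.1001 N (tension)
  F[3-5] = -1837.2037 N (compression)
  F[4-5] = -1603.3355 N (compression)
  F[4-6] = -70.2354 N (compression)
  F[5-6] = +362.6180 N (tension)
  Rx@0 = +2405.0100 N
  Ry@0 = +6265.3711 N
  Ry@6 = -355.7511 N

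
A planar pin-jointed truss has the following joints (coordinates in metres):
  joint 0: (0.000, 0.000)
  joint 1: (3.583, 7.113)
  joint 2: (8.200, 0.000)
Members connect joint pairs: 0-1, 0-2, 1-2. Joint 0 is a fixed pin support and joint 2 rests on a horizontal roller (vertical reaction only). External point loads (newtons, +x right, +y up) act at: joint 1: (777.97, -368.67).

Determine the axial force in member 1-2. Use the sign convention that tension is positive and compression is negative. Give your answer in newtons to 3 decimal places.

N=3 nodes, M=3 members, R=3 reactions → 2N=6, M+R=6
member 0 (0-1): L=7.9645, (cx,cy)=(0.4499,0.8931)
member 1 (0-2): L=8.2000, (cx,cy)=(1.0000,0.0000)
member 2 (1-2): L=8.4801, (cx,cy)=(0.5445,-0.8388)
solve A·x = −loads:
  F[0-1] = +523.1960 N (tension)
  F[0-2] = +542.5980 N (tension)
  F[1-2] = -996.5919 N (compression)
  Rx@0 = -777.9700 N
  Ry@0 = -467.2623 N
  Ry@2 = +835.9323 N

-996.592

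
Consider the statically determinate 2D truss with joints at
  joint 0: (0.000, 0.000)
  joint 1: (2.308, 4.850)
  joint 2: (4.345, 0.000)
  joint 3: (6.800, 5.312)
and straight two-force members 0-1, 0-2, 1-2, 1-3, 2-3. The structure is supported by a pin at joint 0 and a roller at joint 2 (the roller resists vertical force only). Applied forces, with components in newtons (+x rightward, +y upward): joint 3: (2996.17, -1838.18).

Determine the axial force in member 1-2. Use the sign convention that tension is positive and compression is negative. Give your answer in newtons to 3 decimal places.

N=4 nodes, M=5 members, R=3 reactions → 2N=8, M+R=8
member 0 (0-1): L=5.3712, (cx,cy)=(0.4297,0.9030)
member 1 (0-2): L=4.3450, (cx,cy)=(1.0000,0.0000)
member 2 (1-2): L=5.2604, (cx,cy)=(0.3872,-0.9220)
member 3 (1-3): L=4.5157, (cx,cy)=(0.9948,0.1023)
member 4 (2-3): L=5.8519, (cx,cy)=(0.4195,0.9077)
solve A·x = −loads:
  F[0-1] = +5206.7974 N (tension)
  F[0-2] = +758.7972 N (tension)
  F[1-2] = -4649.0242 N (compression)
  F[1-3] = +4058.9249 N (tension)
  F[2-3] = -2482.4701 N (compression)
  Rx@0 = -2996.1700 N
  Ry@0 = -4701.5850 N
  Ry@2 = +6539.7650 N

-4649.024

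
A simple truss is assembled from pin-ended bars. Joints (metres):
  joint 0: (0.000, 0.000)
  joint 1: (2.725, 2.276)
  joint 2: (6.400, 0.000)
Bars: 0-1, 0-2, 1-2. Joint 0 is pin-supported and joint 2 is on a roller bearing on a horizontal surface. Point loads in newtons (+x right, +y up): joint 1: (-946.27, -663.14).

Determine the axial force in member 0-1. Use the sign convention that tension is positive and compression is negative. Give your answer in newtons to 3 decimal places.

N=3 nodes, M=3 members, R=3 reactions → 2N=6, M+R=6
member 0 (0-1): L=3.5505, (cx,cy)=(0.7675,0.6410)
member 1 (0-2): L=6.4000, (cx,cy)=(1.0000,0.0000)
member 2 (1-2): L=4.3227, (cx,cy)=(0.8502,-0.5265)
solve A·x = −loads:
  F[0-1] = -1118.9653 N (compression)
  F[0-2] = -87.4584 N (compression)
  F[1-2] = +102.8726 N (tension)
  Rx@0 = +946.2700 N
  Ry@0 = +717.3047 N
  Ry@2 = -54.1647 N

-1118.965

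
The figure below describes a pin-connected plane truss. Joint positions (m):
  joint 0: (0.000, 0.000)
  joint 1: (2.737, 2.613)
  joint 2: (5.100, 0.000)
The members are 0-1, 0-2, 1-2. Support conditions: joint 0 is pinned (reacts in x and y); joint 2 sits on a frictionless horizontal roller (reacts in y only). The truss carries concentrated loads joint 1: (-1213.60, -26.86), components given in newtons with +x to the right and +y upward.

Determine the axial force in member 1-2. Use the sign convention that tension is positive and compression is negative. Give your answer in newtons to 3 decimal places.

N=3 nodes, M=3 members, R=3 reactions → 2N=6, M+R=6
member 0 (0-1): L=3.7840, (cx,cy)=(0.7233,0.6905)
member 1 (0-2): L=5.1000, (cx,cy)=(1.0000,0.0000)
member 2 (1-2): L=3.5230, (cx,cy)=(0.6707,-0.7417)
solve A·x = −loads:
  F[0-1] = -918.4750 N (compression)
  F[0-2] = -549.2656 N (compression)
  F[1-2] = +818.9012 N (tension)
  Rx@0 = +1213.6000 N
  Ry@0 = +634.2367 N
  Ry@2 = -607.3767 N

818.901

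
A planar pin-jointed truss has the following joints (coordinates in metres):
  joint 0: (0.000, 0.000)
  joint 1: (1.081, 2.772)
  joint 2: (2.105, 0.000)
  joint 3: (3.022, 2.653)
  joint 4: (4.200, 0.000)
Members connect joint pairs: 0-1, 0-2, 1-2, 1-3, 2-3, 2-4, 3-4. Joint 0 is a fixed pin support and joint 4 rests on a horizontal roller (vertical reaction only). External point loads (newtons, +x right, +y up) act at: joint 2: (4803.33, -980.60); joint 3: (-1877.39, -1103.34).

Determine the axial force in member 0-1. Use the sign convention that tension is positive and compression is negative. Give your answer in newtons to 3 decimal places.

-2130.037

N=5 nodes, M=7 members, R=3 reactions → 2N=10, M+R=10
member 0 (0-1): L=2.9753, (cx,cy)=(0.3633,0.9317)
member 1 (0-2): L=2.1050, (cx,cy)=(1.0000,0.0000)
member 2 (1-2): L=2.9551, (cx,cy)=(0.3465,-0.9380)
member 3 (1-3): L=1.9446, (cx,cy)=(0.9981,-0.0612)
member 4 (2-3): L=2.8070, (cx,cy)=(0.3267,0.9451)
member 5 (2-4): L=2.0950, (cx,cy)=(1.0000,0.0000)
member 6 (3-4): L=2.9028, (cx,cy)=(0.4058,-0.9140)
solve A·x = −loads:
  F[0-1] = -2130.0368 N (compression)
  F[0-2] = +3699.8291 N (tension)
  F[1-2] = +2216.3277 N (tension)
  F[1-3] = -1544.7876 N (compression)
  F[2-3] = -1162.1727 N (compression)
  F[2-4] = +44.1637 N (tension)
  F[3-4] = -108.8262 N (compression)
  Rx@0 = -2925.9400 N
  Ry@0 = +1984.4779 N
  Ry@4 = +99.4621 N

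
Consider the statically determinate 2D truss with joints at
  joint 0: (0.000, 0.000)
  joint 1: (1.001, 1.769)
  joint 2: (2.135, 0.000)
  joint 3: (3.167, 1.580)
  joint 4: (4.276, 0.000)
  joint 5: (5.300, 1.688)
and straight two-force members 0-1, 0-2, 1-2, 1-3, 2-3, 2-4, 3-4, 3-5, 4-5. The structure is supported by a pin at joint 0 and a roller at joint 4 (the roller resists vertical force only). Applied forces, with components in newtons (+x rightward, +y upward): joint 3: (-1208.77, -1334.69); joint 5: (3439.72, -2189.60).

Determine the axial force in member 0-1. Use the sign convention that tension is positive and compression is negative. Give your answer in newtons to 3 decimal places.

N=6 nodes, M=9 members, R=3 reactions → 2N=12, M+R=12
member 0 (0-1): L=2.0326, (cx,cy)=(0.4925,0.8703)
member 1 (0-2): L=2.1350, (cx,cy)=(1.0000,0.0000)
member 2 (1-2): L=2.1013, (cx,cy)=(0.5397,-0.8419)
member 3 (1-3): L=2.1742, (cx,cy)=(0.9962,-0.0869)
member 4 (2-3): L=1.8872, (cx,cy)=(0.5468,0.8372)
member 5 (2-4): L=2.1410, (cx,cy)=(1.0000,0.0000)
member 6 (3-4): L=1.9304, (cx,cy)=(0.5745,-0.8185)
member 7 (3-5): L=2.1357, (cx,cy)=(0.9987,0.0506)
member 8 (4-5): L=1.9743, (cx,cy)=(0.5187,0.8550)
solve A·x = −loads:
  F[0-1] = +1251.7427 N (tension)
  F[0-2] = +1614.4934 N (tension)
  F[1-2] = -1438.3965 N (compression)
  F[1-3] = +1398.0149 N (tension)
  F[2-3] = +1446.3728 N (tension)
  F[2-4] = +47.2788 N (tension)
  F[3-4] = -2657.3499 N (compression)
  F[3-5] = +4925.4033 N (tension)
  F[4-5] = -2852.3103 N (compression)
  Rx@0 = -2230.9500 N
  Ry@0 = -1089.4223 N
  Ry@4 = +4613.7123 N

1251.743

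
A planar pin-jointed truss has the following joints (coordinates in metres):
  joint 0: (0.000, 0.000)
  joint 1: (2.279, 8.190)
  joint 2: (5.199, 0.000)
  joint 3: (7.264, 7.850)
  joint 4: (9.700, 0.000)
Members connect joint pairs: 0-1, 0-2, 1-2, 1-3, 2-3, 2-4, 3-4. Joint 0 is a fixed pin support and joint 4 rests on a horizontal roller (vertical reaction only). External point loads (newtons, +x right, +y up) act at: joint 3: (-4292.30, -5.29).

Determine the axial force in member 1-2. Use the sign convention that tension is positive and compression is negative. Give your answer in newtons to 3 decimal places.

3852.963

N=5 nodes, M=7 members, R=3 reactions → 2N=10, M+R=10
member 0 (0-1): L=8.5012, (cx,cy)=(0.2681,0.9634)
member 1 (0-2): L=5.1990, (cx,cy)=(1.0000,0.0000)
member 2 (1-2): L=8.6950, (cx,cy)=(0.3358,-0.9419)
member 3 (1-3): L=4.9966, (cx,cy)=(0.9977,-0.0680)
member 4 (2-3): L=8.1171, (cx,cy)=(0.2544,0.9671)
member 5 (2-4): L=4.5010, (cx,cy)=(1.0000,0.0000)
member 6 (3-4): L=8.2193, (cx,cy)=(0.2964,-0.9551)
solve A·x = −loads:
  F[0-1] = -3607.0238 N (compression)
  F[0-2] = -3325.3267 N (compression)
  F[1-2] = +3852.9627 N (tension)
  F[1-3] = -2266.1523 N (compression)
  F[2-3] = -3752.6662 N (compression)
  F[2-4] = -1076.7132 N (compression)
  F[3-4] = +3632.9268 N (tension)
  Rx@0 = +4292.3000 N
  Ry@0 = +3474.9940 N
  Ry@4 = -3469.7040 N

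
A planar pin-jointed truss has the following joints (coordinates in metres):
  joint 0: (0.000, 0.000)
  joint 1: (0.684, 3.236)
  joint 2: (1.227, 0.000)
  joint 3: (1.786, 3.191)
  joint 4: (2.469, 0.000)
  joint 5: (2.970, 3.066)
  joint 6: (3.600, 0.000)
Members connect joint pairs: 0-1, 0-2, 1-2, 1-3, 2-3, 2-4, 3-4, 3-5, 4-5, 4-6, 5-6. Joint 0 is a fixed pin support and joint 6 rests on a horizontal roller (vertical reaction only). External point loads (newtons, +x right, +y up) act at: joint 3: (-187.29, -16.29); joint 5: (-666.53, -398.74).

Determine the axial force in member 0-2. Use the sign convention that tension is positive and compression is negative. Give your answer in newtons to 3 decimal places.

-682.258

N=7 nodes, M=11 members, R=3 reactions → 2N=14, M+R=14
member 0 (0-1): L=3.3075, (cx,cy)=(0.2068,0.9784)
member 1 (0-2): L=1.2270, (cx,cy)=(1.0000,0.0000)
member 2 (1-2): L=3.2812, (cx,cy)=(0.1655,-0.9862)
member 3 (1-3): L=1.1029, (cx,cy)=(0.9992,-0.0408)
member 4 (2-3): L=3.2396, (cx,cy)=(0.1726,0.9850)
member 5 (2-4): L=1.2420, (cx,cy)=(1.0000,0.0000)
member 6 (3-4): L=3.2633, (cx,cy)=(0.2093,-0.9779)
member 7 (3-5): L=1.1906, (cx,cy)=(0.9945,-0.1050)
member 8 (4-5): L=3.1067, (cx,cy)=(0.1613,0.9869)
member 9 (4-6): L=1.1310, (cx,cy)=(1.0000,0.0000)
member 10 (5-6): L=3.1301, (cx,cy)=(0.2013,-0.9795)
solve A·x = −loads:
  F[0-1] = -829.5946 N (compression)
  F[0-2] = -682.2575 N (compression)
  F[1-2] = +835.8395 N (tension)
  F[1-3] = -310.1406 N (compression)
  F[2-3] = -836.8678 N (compression)
  F[2-4] = -399.5340 N (compression)
  F[3-4] = +861.6840 N (tension)
  F[3-5] = -449.8316 N (compression)
  F[4-5] = -853.7743 N (compression)
  F[4-6] = -81.4995 N (compression)
  F[5-6] = +404.9177 N (tension)
  Rx@0 = +853.8200 N
  Ry@0 = +811.6610 N
  Ry@6 = -396.6310 N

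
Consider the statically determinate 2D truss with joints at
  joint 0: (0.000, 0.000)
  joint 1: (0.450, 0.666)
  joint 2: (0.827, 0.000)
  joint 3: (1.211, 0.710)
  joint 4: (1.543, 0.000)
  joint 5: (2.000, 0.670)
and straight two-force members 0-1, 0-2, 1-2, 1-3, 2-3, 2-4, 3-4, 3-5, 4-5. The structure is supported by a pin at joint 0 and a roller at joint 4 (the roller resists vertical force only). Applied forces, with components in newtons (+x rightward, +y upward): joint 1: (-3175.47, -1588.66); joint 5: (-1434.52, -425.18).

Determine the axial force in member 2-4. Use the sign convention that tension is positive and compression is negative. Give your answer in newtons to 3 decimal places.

-1011.134

N=6 nodes, M=9 members, R=3 reactions → 2N=12, M+R=12
member 0 (0-1): L=0.8038, (cx,cy)=(0.5599,0.8286)
member 1 (0-2): L=0.8270, (cx,cy)=(1.0000,0.0000)
member 2 (1-2): L=0.7653, (cx,cy)=(0.4926,-0.8702)
member 3 (1-3): L=0.7623, (cx,cy)=(0.9983,0.0577)
member 4 (2-3): L=0.8072, (cx,cy)=(0.4757,0.8796)
member 5 (2-4): L=0.7160, (cx,cy)=(1.0000,0.0000)
member 6 (3-4): L=0.7838, (cx,cy)=(0.4236,-0.9059)
member 7 (3-5): L=0.7900, (cx,cy)=(0.9987,-0.0506)
member 8 (4-5): L=0.8110, (cx,cy)=(0.5635,0.8261)
solve A·x = −loads:
  F[0-1] = -3612.0793 N (compression)
  F[0-2] = -2587.7406 N (compression)
  F[1-2] = +1636.6971 N (tension)
  F[1-3] = +347.5354 N (tension)
  F[2-3] = -1619.3026 N (compression)
  F[2-4] = -1011.1343 N (compression)
  F[3-4] = +1612.1232 N (tension)
  F[3-5] = -1107.6757 N (compression)
  F[4-5] = -582.5572 N (compression)
  Rx@0 = +4609.9900 N
  Ry@0 = +2992.9291 N
  Ry@4 = -979.0891 N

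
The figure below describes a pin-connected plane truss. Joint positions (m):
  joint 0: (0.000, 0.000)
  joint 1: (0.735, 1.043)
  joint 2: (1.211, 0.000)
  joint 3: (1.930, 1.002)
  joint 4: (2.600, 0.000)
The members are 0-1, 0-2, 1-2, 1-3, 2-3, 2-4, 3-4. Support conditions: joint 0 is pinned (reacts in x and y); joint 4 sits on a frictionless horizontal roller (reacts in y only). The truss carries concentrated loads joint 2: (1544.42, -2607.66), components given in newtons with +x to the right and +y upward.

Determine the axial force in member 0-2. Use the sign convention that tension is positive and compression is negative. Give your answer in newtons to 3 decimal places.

2526.129

N=5 nodes, M=7 members, R=3 reactions → 2N=10, M+R=10
member 0 (0-1): L=1.2760, (cx,cy)=(0.5760,0.8174)
member 1 (0-2): L=1.2110, (cx,cy)=(1.0000,0.0000)
member 2 (1-2): L=1.1465, (cx,cy)=(0.4152,-0.9097)
member 3 (1-3): L=1.1957, (cx,cy)=(0.9994,-0.0343)
member 4 (2-3): L=1.2333, (cx,cy)=(0.5830,0.8125)
member 5 (2-4): L=1.3890, (cx,cy)=(1.0000,0.0000)
member 6 (3-4): L=1.2054, (cx,cy)=(0.5558,-0.8313)
solve A·x = −loads:
  F[0-1] = -1704.2473 N (compression)
  F[0-2] = +2526.1293 N (tension)
  F[1-2] = +1593.2829 N (tension)
  F[1-3] = -1644.1793 N (compression)
  F[2-3] = +1425.5144 N (tension)
  F[2-4] = +812.1361 N (tension)
  F[3-4] = -1461.0750 N (compression)
  Rx@0 = -1544.4200 N
  Ry@0 = +1393.0922 N
  Ry@4 = +1214.5678 N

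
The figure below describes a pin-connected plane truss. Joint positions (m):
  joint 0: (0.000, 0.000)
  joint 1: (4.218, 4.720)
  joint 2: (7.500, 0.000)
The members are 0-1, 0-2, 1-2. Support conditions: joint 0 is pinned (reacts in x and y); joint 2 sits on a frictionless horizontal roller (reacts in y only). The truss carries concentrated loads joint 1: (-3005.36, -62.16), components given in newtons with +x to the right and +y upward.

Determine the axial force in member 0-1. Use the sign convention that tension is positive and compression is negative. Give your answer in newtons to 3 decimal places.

-2573.036

N=3 nodes, M=3 members, R=3 reactions → 2N=6, M+R=6
member 0 (0-1): L=6.3301, (cx,cy)=(0.6663,0.7456)
member 1 (0-2): L=7.5000, (cx,cy)=(1.0000,0.0000)
member 2 (1-2): L=5.7489, (cx,cy)=(0.5709,-0.8210)
solve A·x = −loads:
  F[0-1] = -2573.0363 N (compression)
  F[0-2] = -1290.8373 N (compression)
  F[1-2] = +2261.0917 N (tension)
  Rx@0 = +3005.3600 N
  Ry@0 = +1918.5744 N
  Ry@2 = -1856.4144 N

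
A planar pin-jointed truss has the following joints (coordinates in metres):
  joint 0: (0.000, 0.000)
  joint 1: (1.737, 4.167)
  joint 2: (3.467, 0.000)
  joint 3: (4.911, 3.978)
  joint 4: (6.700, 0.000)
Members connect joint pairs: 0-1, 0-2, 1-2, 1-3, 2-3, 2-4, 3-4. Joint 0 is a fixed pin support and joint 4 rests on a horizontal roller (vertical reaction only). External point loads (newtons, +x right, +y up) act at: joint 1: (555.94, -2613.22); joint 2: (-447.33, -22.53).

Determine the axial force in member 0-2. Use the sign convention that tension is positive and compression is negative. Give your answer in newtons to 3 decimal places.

N=5 nodes, M=7 members, R=3 reactions → 2N=10, M+R=10
member 0 (0-1): L=4.5145, (cx,cy)=(0.3848,0.9230)
member 1 (0-2): L=3.4670, (cx,cy)=(1.0000,0.0000)
member 2 (1-2): L=4.5118, (cx,cy)=(0.3834,-0.9236)
member 3 (1-3): L=3.1796, (cx,cy)=(0.9982,-0.0594)
member 4 (2-3): L=4.2320, (cx,cy)=(0.3412,0.9400)
member 5 (2-4): L=3.2330, (cx,cy)=(1.0000,0.0000)
member 6 (3-4): L=4.3618, (cx,cy)=(0.4102,-0.9120)
solve A·x = −loads:
  F[0-1] = -1734.3575 N (compression)
  F[0-2] = +775.9161 N (tension)
  F[1-2] = -1043.0774 N (compression)
  F[1-3] = -824.7523 N (compression)
  F[2-3] = +1048.8267 N (tension)
  F[2-4] = +465.4220 N (tension)
  F[3-4] = -1134.7467 N (compression)
  Rx@0 = -108.6100 N
  Ry@0 = +1600.8430 N
  Ry@4 = +1034.9070 N

775.916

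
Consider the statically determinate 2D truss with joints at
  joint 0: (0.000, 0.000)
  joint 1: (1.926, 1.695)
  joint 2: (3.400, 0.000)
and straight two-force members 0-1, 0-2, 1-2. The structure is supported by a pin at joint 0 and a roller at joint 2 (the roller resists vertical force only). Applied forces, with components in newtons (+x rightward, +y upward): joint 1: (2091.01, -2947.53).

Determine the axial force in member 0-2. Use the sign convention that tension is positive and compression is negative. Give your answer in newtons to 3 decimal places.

2358.504

N=3 nodes, M=3 members, R=3 reactions → 2N=6, M+R=6
member 0 (0-1): L=2.5656, (cx,cy)=(0.7507,0.6607)
member 1 (0-2): L=3.4000, (cx,cy)=(1.0000,0.0000)
member 2 (1-2): L=2.2463, (cx,cy)=(0.6562,-0.7546)
solve A·x = −loads:
  F[0-1] = -356.3300 N (compression)
  F[0-2] = +2358.5035 N (tension)
  F[1-2] = -3594.1798 N (compression)
  Rx@0 = -2091.0100 N
  Ry@0 = +235.4110 N
  Ry@2 = +2712.1190 N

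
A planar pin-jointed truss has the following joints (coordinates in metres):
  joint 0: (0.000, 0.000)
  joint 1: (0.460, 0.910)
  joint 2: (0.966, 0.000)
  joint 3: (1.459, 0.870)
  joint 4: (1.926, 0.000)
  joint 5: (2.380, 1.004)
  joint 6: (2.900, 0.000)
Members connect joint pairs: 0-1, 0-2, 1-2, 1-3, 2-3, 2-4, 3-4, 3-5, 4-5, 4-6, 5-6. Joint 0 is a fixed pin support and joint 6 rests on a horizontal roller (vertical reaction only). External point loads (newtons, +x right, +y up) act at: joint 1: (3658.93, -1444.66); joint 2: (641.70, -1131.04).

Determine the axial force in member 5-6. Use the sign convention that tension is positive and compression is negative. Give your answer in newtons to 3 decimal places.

-1975.355

N=7 nodes, M=11 members, R=3 reactions → 2N=14, M+R=14
member 0 (0-1): L=1.0197, (cx,cy)=(0.4511,0.8925)
member 1 (0-2): L=0.9660, (cx,cy)=(1.0000,0.0000)
member 2 (1-2): L=1.0412, (cx,cy)=(0.4860,-0.8740)
member 3 (1-3): L=0.9998, (cx,cy)=(0.9992,-0.0400)
member 4 (2-3): L=1.0000, (cx,cy)=(0.4930,0.8700)
member 5 (2-4): L=0.9600, (cx,cy)=(1.0000,0.0000)
member 6 (3-4): L=0.9874, (cx,cy)=(0.4730,-0.8811)
member 7 (3-5): L=0.9307, (cx,cy)=(0.9896,0.1440)
member 8 (4-5): L=1.1019, (cx,cy)=(0.4120,0.9112)
member 9 (4-6): L=0.9740, (cx,cy)=(1.0000,0.0000)
member 10 (5-6): L=1.1307, (cx,cy)=(0.4599,-0.8880)
solve A·x = −loads:
  F[0-1] = -920.6568 N (compression)
  F[0-2] = +4715.9679 N (tension)
  F[1-2] = -538.1742 N (compression)
  F[1-3] = -3815.7869 N (compression)
  F[2-3] = +1840.6328 N (tension)
  F[2-4] = +2905.2768 N (tension)
  F[3-4] = -2291.5611 N (compression)
  F[3-5] = -1840.6565 N (compression)
  F[4-5] = +2215.8996 N (tension)
  F[4-6] = +908.4738 N (tension)
  F[5-6] = -1975.3551 N (compression)
  Rx@0 = -4300.6300 N
  Ry@0 = +821.6467 N
  Ry@6 = +1754.0533 N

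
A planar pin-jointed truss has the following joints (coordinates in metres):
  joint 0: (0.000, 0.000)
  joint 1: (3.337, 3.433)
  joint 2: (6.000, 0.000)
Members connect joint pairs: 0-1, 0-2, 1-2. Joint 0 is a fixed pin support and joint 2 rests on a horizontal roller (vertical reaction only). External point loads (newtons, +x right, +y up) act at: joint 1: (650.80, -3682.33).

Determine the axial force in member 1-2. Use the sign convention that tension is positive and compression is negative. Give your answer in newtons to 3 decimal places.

N=3 nodes, M=3 members, R=3 reactions → 2N=6, M+R=6
member 0 (0-1): L=4.7876, (cx,cy)=(0.6970,0.7171)
member 1 (0-2): L=6.0000, (cx,cy)=(1.0000,0.0000)
member 2 (1-2): L=4.3448, (cx,cy)=(0.6129,-0.7901)
solve A·x = −loads:
  F[0-1] = -1759.9251 N (compression)
  F[0-2] = +1877.4850 N (tension)
  F[1-2] = -3063.1797 N (compression)
  Rx@0 = -650.8000 N
  Ry@0 = +1261.9747 N
  Ry@2 = +2420.3553 N

-3063.180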